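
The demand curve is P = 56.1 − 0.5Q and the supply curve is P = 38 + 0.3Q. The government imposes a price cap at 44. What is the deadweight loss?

2.76

Competitive equilibrium: 56.1 − 0.5Q = 38 + 0.3Q → Q* = 22.625, P* = 44.7875.
At the ceiling P = 44, quantity supplied = (44 − 38)/0.3 = 20.
Willingness to pay at Q' = 20: 56.1 − 0.5·20 = 46.1.
ΔQ = 22.625 − 20 = 2.625; wedge = 46.1 − 44 = 2.1.
DWL = ½ × 2.625 × 2.1 = 2.76.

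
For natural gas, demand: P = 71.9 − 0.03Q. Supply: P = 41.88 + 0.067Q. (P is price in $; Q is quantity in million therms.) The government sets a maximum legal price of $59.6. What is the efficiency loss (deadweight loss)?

Competitive equilibrium: 71.9 − 0.03Q = 41.88 + 0.067Q → Q* = 309.4845, P* = 62.6155.
At the ceiling P = 59.6, quantity supplied = (59.6 − 41.88)/0.067 = 264.4776.
Willingness to pay at Q' = 264.4776: 71.9 − 0.03·264.4776 = 63.9657.
ΔQ = 309.4845 − 264.4776 = 45.0069; wedge = 63.9657 − 59.6 = 4.3657.
Welfare loss = ½ × 45.0069 × 4.3657 = $98.24 million.

$98.24 million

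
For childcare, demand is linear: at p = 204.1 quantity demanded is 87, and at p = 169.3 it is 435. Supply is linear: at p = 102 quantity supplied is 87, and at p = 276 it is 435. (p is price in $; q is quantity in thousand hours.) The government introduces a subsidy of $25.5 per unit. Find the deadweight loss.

Demand slope = (169.3 − 204.1)/(435 − 87) = −0.1, so p = 212.8 − 0.1q.
Supply slope = (276 − 102)/(435 − 87) = 0.5, so p = 58.5 + 0.5q.
Competitive equilibrium: 212.8 − 0.1q = 58.5 + 0.5q → q* = 257.1667, p* = 187.0833.
The subsidy lowers effective supply by 25.5: p = 33 + 0.5q.
New quantity: 212.8 − 0.1q = 33 + 0.5q → q' = 299.6667.
Overproduction Δq = 299.6667 − 257.1667 = 42.5; wedge = subsidy = 25.5.
The triangle = ½ × 42.5 × 25.5 = $541.875 thousand.

$541.875 thousand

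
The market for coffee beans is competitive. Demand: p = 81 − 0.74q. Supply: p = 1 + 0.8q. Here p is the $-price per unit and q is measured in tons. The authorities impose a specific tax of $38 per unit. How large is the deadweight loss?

$468.83

Competitive equilibrium: 81 − 0.74q = 1 + 0.8q → q* = 51.9481, p* = 42.5584.
With the tax, the buyer price exceeds the seller price by 38: (81 − 0.74q) − (1 + 0.8q) = 38 → q' = 27.2727.
Δq = 51.9481 − 27.2727 = 24.6754; the wedge equals the tax, 38.
Deadweight loss = ½ × 24.6754 × 38 = $468.83.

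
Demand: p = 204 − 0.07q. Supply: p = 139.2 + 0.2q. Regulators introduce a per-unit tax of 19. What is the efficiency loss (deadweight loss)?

Competitive equilibrium: 204 − 0.07q = 139.2 + 0.2q → q* = 240, p* = 187.2.
With the tax, the buyer price exceeds the seller price by 19: (204 − 0.07q) − (139.2 + 0.2q) = 19 → q' = 169.6296.
Δq = 240 − 169.6296 = 70.3704; the wedge equals the tax, 19.
DWL = ½ × 70.3704 × 19 = 668.52.

668.52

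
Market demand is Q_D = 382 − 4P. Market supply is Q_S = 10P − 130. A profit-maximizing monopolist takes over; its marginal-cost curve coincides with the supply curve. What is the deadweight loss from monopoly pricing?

In inverse form: demand P = 95.5 − 0.25Q, supply P = 13 + 0.1Q.
Competitive equilibrium: 95.5 − 0.25Q = 13 + 0.1Q → Q* = 235.7143, P* = 36.5714.
Marginal revenue: MR = 95.5 − 0.5Q. Set MR = MC: 95.5 − 0.5Q = 13 + 0.1Q → Q_m = 137.5.
Price P_m = 95.5 − 0.25·137.5 = 61.125; MC(Q_m) = 13 + 0.1·137.5 = 26.75.
Competitive Q* = 235.7143, so ΔQ = 98.2143; wedge = 61.125 − 26.75 = 34.375.
The triangle = ½ × 98.2143 × 34.375 = 1688.06.

1688.06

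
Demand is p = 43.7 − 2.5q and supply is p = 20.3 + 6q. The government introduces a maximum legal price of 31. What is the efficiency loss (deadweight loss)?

Competitive equilibrium: 43.7 − 2.5q = 20.3 + 6q → q* = 2.7529, p* = 36.8176.
At the ceiling p = 31, quantity supplied = (31 − 20.3)/6 = 1.7833.
Willingness to pay at q' = 1.7833: 43.7 − 2.5·1.7833 = 39.2418.
Δq = 2.7529 − 1.7833 = 0.9696; wedge = 39.2418 − 31 = 8.2418.
DWL = ½ × 0.9696 × 8.2418 = 4.

4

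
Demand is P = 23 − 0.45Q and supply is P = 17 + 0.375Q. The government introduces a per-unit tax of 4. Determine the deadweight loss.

Competitive equilibrium: 23 − 0.45Q = 17 + 0.375Q → Q* = 7.2727, P* = 19.7273.
With the tax, the buyer price exceeds the seller price by 4: (23 − 0.45Q) − (17 + 0.375Q) = 4 → Q' = 2.4242.
ΔQ = 7.2727 − 2.4242 = 4.8485; the wedge equals the tax, 4.
Welfare loss = ½ × 4.8485 × 4 = 9.70.

9.70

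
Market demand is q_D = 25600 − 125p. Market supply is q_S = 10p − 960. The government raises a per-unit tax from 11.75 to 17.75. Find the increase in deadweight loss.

819.44

In inverse form: demand p = 204.8 − 0.008q, supply p = 96 + 0.1q.
Competitive equilibrium: 204.8 − 0.008q = 96 + 0.1q → q* = 1007.4074, p* = 196.7407.
For a per-unit tax t: Δq = t/0.108, so DWL = ½·t·(t/0.108) = t²/0.216.
At t = 11.75: DWL = 639.1782. At t = 17.75: DWL = 1458.6227.
Increase = 1458.6227 − 639.1782 = 819.44.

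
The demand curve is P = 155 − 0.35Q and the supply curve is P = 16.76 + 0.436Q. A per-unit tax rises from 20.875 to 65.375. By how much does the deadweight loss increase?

Competitive equilibrium: 155 − 0.35Q = 16.76 + 0.436Q → Q* = 175.8779, P* = 93.4427.
For a per-unit tax t: ΔQ = t/0.786, so DWL = ½·t·(t/0.786) = t²/1.572.
At t = 20.875: DWL = 277.205. At t = 65.375: DWL = 2718.76.
Increase = 2718.76 − 277.205 = 2441.56.

2441.56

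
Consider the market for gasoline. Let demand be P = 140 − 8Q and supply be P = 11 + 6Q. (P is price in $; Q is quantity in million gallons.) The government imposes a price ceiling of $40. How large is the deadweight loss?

$134.35 million

Competitive equilibrium: 140 − 8Q = 11 + 6Q → Q* = 9.2143, P* = 66.2857.
At the ceiling P = 40, quantity supplied = (40 − 11)/6 = 4.8333.
Willingness to pay at Q' = 4.8333: 140 − 8·4.8333 = 101.3336.
ΔQ = 9.2143 − 4.8333 = 4.381; wedge = 101.3336 − 40 = 61.3336.
Deadweight loss = ½ × 4.381 × 61.3336 = $134.35 million.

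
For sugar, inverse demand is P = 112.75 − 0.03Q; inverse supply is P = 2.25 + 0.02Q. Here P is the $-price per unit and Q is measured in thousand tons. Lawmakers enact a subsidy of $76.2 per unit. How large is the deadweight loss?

Competitive equilibrium: 112.75 − 0.03Q = 2.25 + 0.02Q → Q* = 2210, P* = 46.45.
The subsidy lowers effective supply by 76.2: P = 0.02Q − 73.95.
New quantity: 112.75 − 0.03Q = 0.02Q − 73.95 → Q' = 3734.
Overproduction ΔQ = 3734 − 2210 = 1524; wedge = subsidy = 76.2.
Deadweight loss = ½ × 1524 × 76.2 = $58064.40 thousand.

$58064.40 thousand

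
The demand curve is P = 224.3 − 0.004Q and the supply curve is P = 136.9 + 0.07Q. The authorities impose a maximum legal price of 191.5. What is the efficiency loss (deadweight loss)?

Competitive equilibrium: 224.3 − 0.004Q = 136.9 + 0.07Q → Q* = 1181.0811, P* = 219.5757.
At the ceiling P = 191.5, quantity supplied = (191.5 − 136.9)/0.07 = 780.
Willingness to pay at Q' = 780: 224.3 − 0.004·780 = 221.18.
ΔQ = 1181.0811 − 780 = 401.0811; wedge = 221.18 − 191.5 = 29.68.
Welfare loss = ½ × 401.0811 × 29.68 = 5952.04.

5952.04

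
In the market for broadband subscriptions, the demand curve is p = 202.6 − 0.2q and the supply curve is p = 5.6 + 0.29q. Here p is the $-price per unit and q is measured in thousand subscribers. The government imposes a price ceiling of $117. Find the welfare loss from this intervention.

Competitive equilibrium: 202.6 − 0.2q = 5.6 + 0.29q → q* = 402.0408, p* = 122.1918.
At the ceiling p = 117, quantity supplied = (117 − 5.6)/0.29 = 384.1379.
Willingness to pay at q' = 384.1379: 202.6 − 0.2·384.1379 = 125.7724.
Δq = 402.0408 − 384.1379 = 17.9029; wedge = 125.7724 − 117 = 8.7724.
Deadweight loss = ½ × 17.9029 × 8.7724 = $78.53 thousand.

$78.53 thousand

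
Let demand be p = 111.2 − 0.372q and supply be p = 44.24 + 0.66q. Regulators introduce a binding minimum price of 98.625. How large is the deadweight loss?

Competitive equilibrium: 111.2 − 0.372q = 44.24 + 0.66q → q* = 64.8837, p* = 87.0633.
At the floor p = 98.625, quantity demanded = (111.2 − 98.625)/0.372 = 33.8038.
Sellers' marginal cost at q' = 33.8038: 44.24 + 0.66·33.8038 = 66.5505.
Δq = 64.8837 − 33.8038 = 31.0799; wedge = 98.625 − 66.5505 = 32.0745.
DWL = ½ × 31.0799 × 32.0745 = 498.44.

498.44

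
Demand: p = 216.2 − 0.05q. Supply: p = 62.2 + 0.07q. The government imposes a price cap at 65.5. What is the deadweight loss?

91690.01

Competitive equilibrium: 216.2 − 0.05q = 62.2 + 0.07q → q* = 1283.33333, p* = 152.03333.
At the ceiling p = 65.5, quantity supplied = (65.5 − 62.2)/0.07 = 47.14286.
Willingness to pay at q' = 47.14286: 216.2 − 0.05·47.14286 = 213.84286.
Δq = 1283.33333 − 47.14286 = 1236.19047; wedge = 213.84286 − 65.5 = 148.34286.
The triangle = ½ × 1236.19047 × 148.34286 = 91690.01.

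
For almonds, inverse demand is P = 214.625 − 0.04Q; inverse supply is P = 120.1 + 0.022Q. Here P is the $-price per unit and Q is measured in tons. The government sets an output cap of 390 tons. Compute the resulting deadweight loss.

$39906.61

Competitive equilibrium: 214.625 − 0.04Q = 120.1 + 0.022Q → Q* = 1524.5968, P* = 153.6411.
At Q = 390: demand price = 214.625 − 0.04·390 = 199.025; supply price = 120.1 + 0.022·390 = 128.68.
ΔQ = 1524.5968 − 390 = 1134.5968; wedge = 199.025 − 128.68 = 70.345.
Welfare loss = ½ × 1134.5968 × 70.345 = $39906.61.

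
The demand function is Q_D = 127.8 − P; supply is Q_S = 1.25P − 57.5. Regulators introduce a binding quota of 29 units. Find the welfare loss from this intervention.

In inverse form: demand P = 127.8 − Q, supply P = 46 + 0.8Q.
Competitive equilibrium: 127.8 − Q = 46 + 0.8Q → Q* = 45.4444, P* = 82.3556.
At Q = 29: demand price = 127.8 − 1·29 = 98.8; supply price = 46 + 0.8·29 = 69.2.
ΔQ = 45.4444 − 29 = 16.4444; wedge = 98.8 − 69.2 = 29.6.
The triangle = ½ × 16.4444 × 29.6 = 243.38.

243.38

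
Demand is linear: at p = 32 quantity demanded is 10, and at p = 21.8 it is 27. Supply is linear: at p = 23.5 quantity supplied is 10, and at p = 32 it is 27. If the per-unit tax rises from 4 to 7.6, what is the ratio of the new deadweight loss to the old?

3.61

Demand slope = (21.8 − 32)/(27 − 10) = −0.6, so p = 38 − 0.6q.
Supply slope = (32 − 23.5)/(27 − 10) = 0.5, so p = 18.5 + 0.5q.
Competitive equilibrium: 38 − 0.6q = 18.5 + 0.5q → q* = 17.7273, p* = 27.3636.
For a per-unit tax t: Δq = t/1.1, so DWL = ½·t·(t/1.1) = t²/2.2.
At t = 4: DWL = 7.273. At t = 7.6: DWL = 26.255.
Ratio = (7.6/4)² = 3.61.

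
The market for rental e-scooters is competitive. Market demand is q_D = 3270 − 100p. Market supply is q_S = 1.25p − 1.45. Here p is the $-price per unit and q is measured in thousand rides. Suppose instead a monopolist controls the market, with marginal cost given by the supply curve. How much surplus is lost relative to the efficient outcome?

In inverse form: demand p = 32.7 − 0.01q, supply p = 1.16 + 0.8q.
Competitive equilibrium: 32.7 − 0.01q = 1.16 + 0.8q → q* = 38.9383, p* = 32.3106.
Marginal revenue: MR = 32.7 − 0.02q. Set MR = MC: 32.7 − 0.02q = 1.16 + 0.8q → q_m = 38.4634.
Price p_m = 32.7 − 0.01·38.4634 = 32.3154; MC(q_m) = 1.16 + 0.8·38.4634 = 31.9307.
Competitive q* = 38.9383, so Δq = 0.4749; wedge = 32.3154 − 31.9307 = 0.3847.
Deadweight loss = ½ × 0.4749 × 0.3847 = $0.09 thousand.

$0.09 thousand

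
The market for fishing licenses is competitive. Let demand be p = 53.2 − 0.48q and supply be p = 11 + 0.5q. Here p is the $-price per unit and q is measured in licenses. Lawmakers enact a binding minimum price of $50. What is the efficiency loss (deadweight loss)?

$649.04

Competitive equilibrium: 53.2 − 0.48q = 11 + 0.5q → q* = 43.06122, p* = 32.53061.
At the floor p = 50, quantity demanded = (53.2 − 50)/0.48 = 6.66667.
Sellers' marginal cost at q' = 6.66667: 11 + 0.5·6.66667 = 14.33334.
Δq = 43.06122 − 6.66667 = 36.39455; wedge = 50 − 14.33334 = 35.66666.
Welfare loss = ½ × 36.39455 × 35.66666 = $649.04.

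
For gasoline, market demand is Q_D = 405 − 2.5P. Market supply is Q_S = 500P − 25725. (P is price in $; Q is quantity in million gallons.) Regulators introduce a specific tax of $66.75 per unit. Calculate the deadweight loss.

In inverse form: demand P = 162 − 0.4Q, supply P = 51.45 + 0.002Q.
Competitive equilibrium: 162 − 0.4Q = 51.45 + 0.002Q → Q* = 275, P* = 52.
With the tax, the buyer price exceeds the seller price by 66.75: (162 − 0.4Q) − (51.45 + 0.002Q) = 66.75 → Q' = 108.95522.
ΔQ = 275 − 108.95522 = 166.04478; the wedge equals the tax, 66.75.
DWL = ½ × 166.04478 × 66.75 = $5541.74 million.

$5541.74 million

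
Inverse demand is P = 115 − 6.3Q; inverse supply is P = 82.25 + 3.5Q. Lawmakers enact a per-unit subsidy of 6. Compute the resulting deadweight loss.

1.84

Competitive equilibrium: 115 − 6.3Q = 82.25 + 3.5Q → Q* = 3.3418, P* = 93.9464.
The subsidy lowers effective supply by 6: P = 76.25 + 3.5Q.
New quantity: 115 − 6.3Q = 76.25 + 3.5Q → Q' = 3.9541.
Overproduction ΔQ = 3.9541 − 3.3418 = 0.6123; wedge = subsidy = 6.
Deadweight loss = ½ × 0.6123 × 6 = 1.84.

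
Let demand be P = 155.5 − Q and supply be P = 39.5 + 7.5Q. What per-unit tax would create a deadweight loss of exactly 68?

Competitive equilibrium: 155.5 − Q = 39.5 + 7.5Q → Q* = 13.6471, P* = 141.8529.
A tax t gives ΔQ = t/8.5 and wedge t, so DWL = t²/17.
t²/17 = 68 → t² = 1156 → t = 34.

34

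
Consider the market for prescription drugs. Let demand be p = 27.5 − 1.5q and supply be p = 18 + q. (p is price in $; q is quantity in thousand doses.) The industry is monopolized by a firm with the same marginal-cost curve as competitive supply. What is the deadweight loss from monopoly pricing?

$2.54 thousand

Competitive equilibrium: 27.5 − 1.5q = 18 + q → q* = 3.8, p* = 21.8.
Marginal revenue: MR = 27.5 − 3q. Set MR = MC: 27.5 − 3q = 18 + q → q_m = 2.375.
Price p_m = 27.5 − 1.5·2.375 = 23.9375; MC(q_m) = 18 + 1·2.375 = 20.375.
Competitive q* = 3.8, so Δq = 1.425; wedge = 23.9375 − 20.375 = 3.5625.
The triangle = ½ × 1.425 × 3.5625 = $2.54 thousand.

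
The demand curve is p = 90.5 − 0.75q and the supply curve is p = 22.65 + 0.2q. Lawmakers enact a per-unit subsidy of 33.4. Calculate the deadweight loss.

Competitive equilibrium: 90.5 − 0.75q = 22.65 + 0.2q → q* = 71.4211, p* = 36.9342.
The subsidy lowers effective supply by 33.4: p = 0.2q − 10.75.
New quantity: 90.5 − 0.75q = 0.2q − 10.75 → q' = 106.5789.
Overproduction Δq = 106.5789 − 71.4211 = 35.1578; wedge = subsidy = 33.4.
The triangle = ½ × 35.1578 × 33.4 = 587.14.

587.14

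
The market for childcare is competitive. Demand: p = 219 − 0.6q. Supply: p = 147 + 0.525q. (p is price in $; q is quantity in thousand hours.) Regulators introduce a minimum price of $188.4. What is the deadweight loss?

Competitive equilibrium: 219 − 0.6q = 147 + 0.525q → q* = 64, p* = 180.6.
At the floor p = 188.4, quantity demanded = (219 − 188.4)/0.6 = 51.
Sellers' marginal cost at q' = 51: 147 + 0.525·51 = 173.775.
Δq = 64 − 51 = 13; wedge = 188.4 − 173.775 = 14.625.
Deadweight loss = ½ × 13 × 14.625 = $95.06 thousand.

$95.06 thousand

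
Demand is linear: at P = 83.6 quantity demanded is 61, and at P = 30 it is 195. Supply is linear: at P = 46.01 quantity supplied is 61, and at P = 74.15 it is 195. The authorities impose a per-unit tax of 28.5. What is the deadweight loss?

Demand slope = (30 − 83.6)/(195 − 61) = −0.4, so P = 108 − 0.4Q.
Supply slope = (74.15 − 46.01)/(195 − 61) = 0.21, so P = 33.2 + 0.21Q.
Competitive equilibrium: 108 − 0.4Q = 33.2 + 0.21Q → Q* = 122.623, P* = 58.9508.
With the tax, the buyer price exceeds the seller price by 28.5: (108 − 0.4Q) − (33.2 + 0.21Q) = 28.5 → Q' = 75.9016.
ΔQ = 122.623 − 75.9016 = 46.7214; the wedge equals the tax, 28.5.
The triangle = ½ × 46.7214 × 28.5 = 665.78.

665.78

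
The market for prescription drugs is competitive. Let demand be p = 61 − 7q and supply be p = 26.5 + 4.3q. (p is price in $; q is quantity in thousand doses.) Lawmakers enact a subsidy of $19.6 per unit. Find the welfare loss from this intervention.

Competitive equilibrium: 61 − 7q = 26.5 + 4.3q → q* = 3.0531, p* = 39.6283.
The subsidy lowers effective supply by 19.6: p = 6.9 + 4.3q.
New quantity: 61 − 7q = 6.9 + 4.3q → q' = 4.7876.
Overproduction Δq = 4.7876 − 3.0531 = 1.7345; wedge = subsidy = 19.6.
Welfare loss = ½ × 1.7345 × 19.6 = $17 thousand.

$17 thousand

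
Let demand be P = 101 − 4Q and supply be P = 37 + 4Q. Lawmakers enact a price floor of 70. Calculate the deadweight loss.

0.25

Competitive equilibrium: 101 − 4Q = 37 + 4Q → Q* = 8, P* = 69.
At the floor P = 70, quantity demanded = (101 − 70)/4 = 7.75.
Sellers' marginal cost at Q' = 7.75: 37 + 4·7.75 = 68.
ΔQ = 8 − 7.75 = 0.25; wedge = 70 − 68 = 2.
DWL = ½ × 0.25 × 2 = 0.25.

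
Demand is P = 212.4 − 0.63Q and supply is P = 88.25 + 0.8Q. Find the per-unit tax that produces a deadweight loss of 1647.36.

Competitive equilibrium: 212.4 − 0.63Q = 88.25 + 0.8Q → Q* = 86.8182, P* = 157.7045.
A tax t gives ΔQ = t/1.43 and wedge t, so DWL = t²/2.86.
t²/2.86 = 1647.36 → t² = 4711.4496 → t = 68.64.

68.64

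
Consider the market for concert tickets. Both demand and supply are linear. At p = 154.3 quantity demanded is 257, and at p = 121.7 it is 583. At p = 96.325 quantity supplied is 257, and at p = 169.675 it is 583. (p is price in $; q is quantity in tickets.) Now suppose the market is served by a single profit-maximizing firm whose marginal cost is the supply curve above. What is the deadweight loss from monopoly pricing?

Demand slope = (121.7 − 154.3)/(583 − 257) = −0.1, so p = 180 − 0.1q.
Supply slope = (169.675 − 96.325)/(583 − 257) = 0.225, so p = 38.5 + 0.225q.
Competitive equilibrium: 180 − 0.1q = 38.5 + 0.225q → q* = 435.3846, p* = 136.4615.
Marginal revenue: MR = 180 − 0.2q. Set MR = MC: 180 − 0.2q = 38.5 + 0.225q → q_m = 332.9412.
Price p_m = 180 − 0.1·332.9412 = 146.7059; MC(q_m) = 38.5 + 0.225·332.9412 = 113.4118.
Competitive q* = 435.3846, so Δq = 102.4434; wedge = 146.7059 − 113.4118 = 33.2941.
Welfare loss = ½ × 102.4434 × 33.2941 = $1705.38.

$1705.38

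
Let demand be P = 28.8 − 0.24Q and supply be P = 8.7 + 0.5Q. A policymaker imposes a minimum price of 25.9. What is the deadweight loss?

84.13

Competitive equilibrium: 28.8 − 0.24Q = 8.7 + 0.5Q → Q* = 27.1622, P* = 22.2811.
At the floor P = 25.9, quantity demanded = (28.8 − 25.9)/0.24 = 12.0833.
Sellers' marginal cost at Q' = 12.0833: 8.7 + 0.5·12.0833 = 14.7417.
ΔQ = 27.1622 − 12.0833 = 15.0789; wedge = 25.9 − 14.7417 = 11.1583.
Welfare loss = ½ × 15.0789 × 11.1583 = 84.13.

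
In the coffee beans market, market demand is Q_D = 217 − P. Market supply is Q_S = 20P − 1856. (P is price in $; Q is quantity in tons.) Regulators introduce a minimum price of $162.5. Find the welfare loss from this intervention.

In inverse form: demand P = 217 − Q, supply P = 92.8 + 0.05Q.
Competitive equilibrium: 217 − Q = 92.8 + 0.05Q → Q* = 118.2857, P* = 98.7143.
At the floor P = 162.5, quantity demanded = (217 − 162.5)/1 = 54.5.
Sellers' marginal cost at Q' = 54.5: 92.8 + 0.05·54.5 = 95.525.
ΔQ = 118.2857 − 54.5 = 63.7857; wedge = 162.5 − 95.525 = 66.975.
The triangle = ½ × 63.7857 × 66.975 = $2136.02.

$2136.02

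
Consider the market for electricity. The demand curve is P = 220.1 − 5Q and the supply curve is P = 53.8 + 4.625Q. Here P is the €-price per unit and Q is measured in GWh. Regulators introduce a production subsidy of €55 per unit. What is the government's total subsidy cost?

Competitive equilibrium: 220.1 − 5Q = 53.8 + 4.625Q → Q* = 17.2779, P* = 133.7104.
The subsidy lowers effective supply by 55: P = 4.625Q − 1.2.
New quantity: 220.1 − 5Q = 4.625Q − 1.2 → Q' = 22.9922.
Total subsidy cost = 55 × 22.9922 = €1264.57.

€1264.57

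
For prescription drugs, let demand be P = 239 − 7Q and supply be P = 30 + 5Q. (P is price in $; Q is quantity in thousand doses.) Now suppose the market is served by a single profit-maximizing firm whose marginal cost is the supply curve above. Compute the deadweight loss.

Competitive equilibrium: 239 − 7Q = 30 + 5Q → Q* = 17.4167, P* = 117.0833.
Marginal revenue: MR = 239 − 14Q. Set MR = MC: 239 − 14Q = 30 + 5Q → Q_m = 11.
Price P_m = 239 − 7·11 = 162; MC(Q_m) = 30 + 5·11 = 85.
Competitive Q* = 17.4167, so ΔQ = 6.4167; wedge = 162 − 85 = 77.
DWL = ½ × 6.4167 × 77 = $247.04 thousand.

$247.04 thousand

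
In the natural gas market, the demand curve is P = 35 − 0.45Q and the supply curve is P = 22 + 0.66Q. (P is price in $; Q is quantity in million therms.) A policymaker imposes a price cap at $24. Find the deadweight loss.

$41.83 million

Competitive equilibrium: 35 − 0.45Q = 22 + 0.66Q → Q* = 11.7117, P* = 29.7297.
At the ceiling P = 24, quantity supplied = (24 − 22)/0.66 = 3.0303.
Willingness to pay at Q' = 3.0303: 35 − 0.45·3.0303 = 33.6364.
ΔQ = 11.7117 − 3.0303 = 8.6814; wedge = 33.6364 − 24 = 9.6364.
DWL = ½ × 8.6814 × 9.6364 = $41.83 million.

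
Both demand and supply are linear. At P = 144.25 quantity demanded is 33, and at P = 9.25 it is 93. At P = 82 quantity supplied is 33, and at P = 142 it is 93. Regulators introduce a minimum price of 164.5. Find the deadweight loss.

1288.04

Demand slope = (9.25 − 144.25)/(93 − 33) = −2.25, so P = 218.5 − 2.25Q.
Supply slope = (142 − 82)/(93 − 33) = 1, so P = 49 + Q.
Competitive equilibrium: 218.5 − 2.25Q = 49 + Q → Q* = 52.1538, P* = 101.1538.
At the floor P = 164.5, quantity demanded = (218.5 − 164.5)/2.25 = 24.
Sellers' marginal cost at Q' = 24: 49 + 1·24 = 73.
ΔQ = 52.1538 − 24 = 28.1538; wedge = 164.5 − 73 = 91.5.
Deadweight loss = ½ × 28.1538 × 91.5 = 1288.04.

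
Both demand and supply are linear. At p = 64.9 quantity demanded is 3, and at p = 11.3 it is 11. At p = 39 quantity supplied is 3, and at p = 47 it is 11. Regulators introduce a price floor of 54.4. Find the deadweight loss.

Demand slope = (11.3 − 64.9)/(11 − 3) = −6.7, so p = 85 − 6.7q.
Supply slope = (47 − 39)/(11 − 3) = 1, so p = 36 + q.
Competitive equilibrium: 85 − 6.7q = 36 + q → q* = 6.36364, p* = 42.36364.
At the floor p = 54.4, quantity demanded = (85 − 54.4)/6.7 = 4.56716.
Sellers' marginal cost at q' = 4.56716: 36 + 1·4.56716 = 40.56716.
Δq = 6.36364 − 4.56716 = 1.79648; wedge = 54.4 − 40.56716 = 13.83284.
DWL = ½ × 1.79648 × 13.83284 = 12.43.

12.43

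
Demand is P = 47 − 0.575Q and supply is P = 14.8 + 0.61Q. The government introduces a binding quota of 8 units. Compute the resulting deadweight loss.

217.81

Competitive equilibrium: 47 − 0.575Q = 14.8 + 0.61Q → Q* = 27.173, P* = 31.3755.
At Q = 8: demand price = 47 − 0.575·8 = 42.4; supply price = 14.8 + 0.61·8 = 19.68.
ΔQ = 27.173 − 8 = 19.173; wedge = 42.4 − 19.68 = 22.72.
The triangle = ½ × 19.173 × 22.72 = 217.81.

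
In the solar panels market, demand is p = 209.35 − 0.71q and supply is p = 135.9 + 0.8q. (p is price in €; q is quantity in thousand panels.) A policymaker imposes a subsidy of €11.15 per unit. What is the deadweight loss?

Competitive equilibrium: 209.35 − 0.71q = 135.9 + 0.8q → q* = 48.6424, p* = 174.8139.
The subsidy lowers effective supply by 11.15: p = 124.75 + 0.8q.
New quantity: 209.35 − 0.71q = 124.75 + 0.8q → q' = 56.0265.
Overproduction Δq = 56.0265 − 48.6424 = 7.3841; wedge = subsidy = 11.15.
The triangle = ½ × 7.3841 × 11.15 = €41.17 thousand.

€41.17 thousand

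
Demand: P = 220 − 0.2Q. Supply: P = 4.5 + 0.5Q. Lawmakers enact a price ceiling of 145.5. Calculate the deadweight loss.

Competitive equilibrium: 220 − 0.2Q = 4.5 + 0.5Q → Q* = 307.8571, P* = 158.4286.
At the ceiling P = 145.5, quantity supplied = (145.5 − 4.5)/0.5 = 282.
Willingness to pay at Q' = 282: 220 − 0.2·282 = 163.6.
ΔQ = 307.8571 − 282 = 25.8571; wedge = 163.6 − 145.5 = 18.1.
Deadweight loss = ½ × 25.8571 × 18.1 = 234.01.

234.01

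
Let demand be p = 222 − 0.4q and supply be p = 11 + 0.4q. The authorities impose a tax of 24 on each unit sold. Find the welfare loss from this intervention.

Competitive equilibrium: 222 − 0.4q = 11 + 0.4q → q* = 263.75, p* = 116.5.
With the tax, the buyer price exceeds the seller price by 24: (222 − 0.4q) − (11 + 0.4q) = 24 → q' = 233.75.
Δq = 263.75 − 233.75 = 30; the wedge equals the tax, 24.
The triangle = ½ × 30 × 24 = 360.

360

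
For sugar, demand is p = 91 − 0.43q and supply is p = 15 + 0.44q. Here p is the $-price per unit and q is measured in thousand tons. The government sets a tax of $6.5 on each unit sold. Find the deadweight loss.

$24.28 thousand

Competitive equilibrium: 91 − 0.43q = 15 + 0.44q → q* = 87.3563, p* = 53.4368.
With the tax, the buyer price exceeds the seller price by 6.5: (91 − 0.43q) − (15 + 0.44q) = 6.5 → q' = 79.8851.
Δq = 87.3563 − 79.8851 = 7.4712; the wedge equals the tax, 6.5.
DWL = ½ × 7.4712 × 6.5 = $24.28 thousand.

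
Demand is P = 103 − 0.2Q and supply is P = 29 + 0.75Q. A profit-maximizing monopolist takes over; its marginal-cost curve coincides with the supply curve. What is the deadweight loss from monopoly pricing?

Competitive equilibrium: 103 − 0.2Q = 29 + 0.75Q → Q* = 77.8947, P* = 87.4211.
Marginal revenue: MR = 103 − 0.4Q. Set MR = MC: 103 − 0.4Q = 29 + 0.75Q → Q_m = 64.3478.
Price P_m = 103 − 0.2·64.3478 = 90.1304; MC(Q_m) = 29 + 0.75·64.3478 = 77.2609.
Competitive Q* = 77.8947, so ΔQ = 13.5469; wedge = 90.1304 − 77.2609 = 12.8695.
Deadweight loss = ½ × 13.5469 × 12.8695 = 87.17.

87.17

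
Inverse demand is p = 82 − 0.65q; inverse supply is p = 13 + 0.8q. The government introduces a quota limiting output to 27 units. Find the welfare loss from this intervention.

307.25

Competitive equilibrium: 82 − 0.65q = 13 + 0.8q → q* = 47.5862, p* = 51.069.
At q = 27: demand price = 82 − 0.65·27 = 64.45; supply price = 13 + 0.8·27 = 34.6.
Δq = 47.5862 − 27 = 20.5862; wedge = 64.45 − 34.6 = 29.85.
Deadweight loss = ½ × 20.5862 × 29.85 = 307.25.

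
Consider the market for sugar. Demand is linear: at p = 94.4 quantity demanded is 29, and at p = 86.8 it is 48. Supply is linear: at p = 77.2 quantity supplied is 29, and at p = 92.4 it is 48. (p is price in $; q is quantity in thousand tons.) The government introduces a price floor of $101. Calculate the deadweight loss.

$570.42 thousand

Demand slope = (86.8 − 94.4)/(48 − 29) = −0.4, so p = 106 − 0.4q.
Supply slope = (92.4 − 77.2)/(48 − 29) = 0.8, so p = 54 + 0.8q.
Competitive equilibrium: 106 − 0.4q = 54 + 0.8q → q* = 43.3333, p* = 88.6667.
At the floor p = 101, quantity demanded = (106 − 101)/0.4 = 12.5.
Sellers' marginal cost at q' = 12.5: 54 + 0.8·12.5 = 64.
Δq = 43.3333 − 12.5 = 30.8333; wedge = 101 − 64 = 37.
The triangle = ½ × 30.8333 × 37 = $570.42 thousand.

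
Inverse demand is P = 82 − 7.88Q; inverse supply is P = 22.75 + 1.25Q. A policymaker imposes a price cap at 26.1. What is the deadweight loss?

Competitive equilibrium: 82 − 7.88Q = 22.75 + 1.25Q → Q* = 6.4896, P* = 30.862.
At the ceiling P = 26.1, quantity supplied = (26.1 − 22.75)/1.25 = 2.68.
Willingness to pay at Q' = 2.68: 82 − 7.88·2.68 = 60.8816.
ΔQ = 6.4896 − 2.68 = 3.8096; wedge = 60.8816 − 26.1 = 34.7816.
Welfare loss = ½ × 3.8096 × 34.7816 = 66.25.

66.25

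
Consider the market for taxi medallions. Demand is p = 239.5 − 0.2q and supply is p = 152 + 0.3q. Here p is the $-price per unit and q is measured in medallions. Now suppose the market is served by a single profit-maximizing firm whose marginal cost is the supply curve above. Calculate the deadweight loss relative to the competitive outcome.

$625

Competitive equilibrium: 239.5 − 0.2q = 152 + 0.3q → q* = 175, p* = 204.5.
Marginal revenue: MR = 239.5 − 0.4q. Set MR = MC: 239.5 − 0.4q = 152 + 0.3q → q_m = 125.
Price p_m = 239.5 − 0.2·125 = 214.5; MC(q_m) = 152 + 0.3·125 = 189.5.
Competitive q* = 175, so Δq = 50; wedge = 214.5 − 189.5 = 25.
Welfare loss = ½ × 50 × 25 = $625.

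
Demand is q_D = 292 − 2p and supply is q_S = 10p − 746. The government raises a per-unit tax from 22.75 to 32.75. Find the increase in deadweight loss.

In inverse form: demand p = 146 − 0.5q, supply p = 74.6 + 0.1q.
Competitive equilibrium: 146 − 0.5q = 74.6 + 0.1q → q* = 119, p* = 86.5.
For a per-unit tax t: Δq = t/0.6, so DWL = ½·t·(t/0.6) = t²/1.2.
At t = 22.75: DWL = 431.302. At t = 32.75: DWL = 893.802.
Increase = 893.802 − 431.302 = 462.50.

462.50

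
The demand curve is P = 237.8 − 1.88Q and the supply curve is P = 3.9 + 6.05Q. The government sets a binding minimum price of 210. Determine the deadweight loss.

857.77

Competitive equilibrium: 237.8 − 1.88Q = 3.9 + 6.05Q → Q* = 29.4956, P* = 182.3483.
At the floor P = 210, quantity demanded = (237.8 − 210)/1.88 = 14.7872.
Sellers' marginal cost at Q' = 14.7872: 3.9 + 6.05·14.7872 = 93.3626.
ΔQ = 29.4956 − 14.7872 = 14.7084; wedge = 210 − 93.3626 = 116.6374.
DWL = ½ × 14.7084 × 116.6374 = 857.77.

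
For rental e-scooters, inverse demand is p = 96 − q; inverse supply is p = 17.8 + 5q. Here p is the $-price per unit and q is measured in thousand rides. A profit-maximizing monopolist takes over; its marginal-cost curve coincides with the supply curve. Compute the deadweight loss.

$10.40 thousand

Competitive equilibrium: 96 − q = 17.8 + 5q → q* = 13.0333, p* = 82.9667.
Marginal revenue: MR = 96 − 2q. Set MR = MC: 96 − 2q = 17.8 + 5q → q_m = 11.1714.
Price p_m = 96 − 1·11.1714 = 84.8286; MC(q_m) = 17.8 + 5·11.1714 = 73.657.
Competitive q* = 13.0333, so Δq = 1.8619; wedge = 84.8286 − 73.657 = 11.1716.
Deadweight loss = ½ × 1.8619 × 11.1716 = $10.40 thousand.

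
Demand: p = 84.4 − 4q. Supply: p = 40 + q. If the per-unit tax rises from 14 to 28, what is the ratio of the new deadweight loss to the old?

Competitive equilibrium: 84.4 − 4q = 40 + q → q* = 8.88, p* = 48.88.
For a per-unit tax t: Δq = t/5, so DWL = ½·t·(t/5) = t²/10.
At t = 14: DWL = 19.6. At t = 28: DWL = 78.4.
Ratio = (28/14)² = 4.

4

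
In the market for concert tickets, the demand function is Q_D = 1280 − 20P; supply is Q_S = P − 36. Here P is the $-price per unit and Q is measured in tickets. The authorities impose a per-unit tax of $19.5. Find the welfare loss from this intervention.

In inverse form: demand P = 64 − 0.05Q, supply P = 36 + Q.
Competitive equilibrium: 64 − 0.05Q = 36 + Q → Q* = 26.6667, P* = 62.6667.
With the tax, the buyer price exceeds the seller price by 19.5: (64 − 0.05Q) − (36 + Q) = 19.5 → Q' = 8.0952.
ΔQ = 26.6667 − 8.0952 = 18.5715; the wedge equals the tax, 19.5.
Deadweight loss = ½ × 18.5715 × 19.5 = $181.07.

$181.07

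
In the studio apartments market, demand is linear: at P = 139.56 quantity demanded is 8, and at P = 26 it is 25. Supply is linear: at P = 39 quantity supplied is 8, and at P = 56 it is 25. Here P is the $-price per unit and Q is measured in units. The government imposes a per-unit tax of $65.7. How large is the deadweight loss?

Demand slope = (26 − 139.56)/(25 − 8) = −6.68, so P = 193 − 6.68Q.
Supply slope = (56 − 39)/(25 − 8) = 1, so P = 31 + Q.
Competitive equilibrium: 193 − 6.68Q = 31 + Q → Q* = 21.0938, P* = 52.0938.
With the tax, the buyer price exceeds the seller price by 65.7: (193 − 6.68Q) − (31 + Q) = 65.7 → Q' = 12.5391.
ΔQ = 21.0938 − 12.5391 = 8.5547; the wedge equals the tax, 65.7.
Welfare loss = ½ × 8.5547 × 65.7 = $281.02.

$281.02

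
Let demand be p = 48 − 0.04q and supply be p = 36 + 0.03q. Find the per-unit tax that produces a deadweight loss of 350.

Competitive equilibrium: 48 − 0.04q = 36 + 0.03q → q* = 171.4286, p* = 41.1429.
A tax t gives Δq = t/0.07 and wedge t, so DWL = t²/0.14.
t²/0.14 = 350 → t² = 49 → t = 7.

7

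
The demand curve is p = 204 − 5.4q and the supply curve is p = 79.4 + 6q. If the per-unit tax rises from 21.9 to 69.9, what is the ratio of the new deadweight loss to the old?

Competitive equilibrium: 204 − 5.4q = 79.4 + 6q → q* = 10.9298, p* = 144.9789.
For a per-unit tax t: Δq = t/11.4, so DWL = ½·t·(t/11.4) = t²/22.8.
At t = 21.9: DWL = 21.036. At t = 69.9: DWL = 214.299.
Ratio = (69.9/21.9)² = 10.187.

10.187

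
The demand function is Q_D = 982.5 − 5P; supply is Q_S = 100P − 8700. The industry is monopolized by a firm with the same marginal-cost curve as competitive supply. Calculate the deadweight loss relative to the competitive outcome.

In inverse form: demand P = 196.5 − 0.2Q, supply P = 87 + 0.01Q.
Competitive equilibrium: 196.5 − 0.2Q = 87 + 0.01Q → Q* = 521.42857, P* = 92.21429.
Marginal revenue: MR = 196.5 − 0.4Q. Set MR = MC: 196.5 − 0.4Q = 87 + 0.01Q → Q_m = 267.07317.
Price P_m = 196.5 − 0.2·267.07317 = 143.08537; MC(Q_m) = 87 + 0.01·267.07317 = 89.67073.
Competitive Q* = 521.42857, so ΔQ = 254.3554; wedge = 143.08537 − 89.67073 = 53.41464.
DWL = ½ × 254.3554 × 53.41464 = 6793.15.

6793.15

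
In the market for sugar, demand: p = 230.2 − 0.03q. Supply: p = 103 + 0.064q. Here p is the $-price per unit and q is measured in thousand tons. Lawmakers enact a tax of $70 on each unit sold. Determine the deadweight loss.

Competitive equilibrium: 230.2 − 0.03q = 103 + 0.064q → q* = 1353.1915, p* = 189.6043.
With the tax, the buyer price exceeds the seller price by 70: (230.2 − 0.03q) − (103 + 0.064q) = 70 → q' = 608.5106.
Δq = 1353.1915 − 608.5106 = 744.6809; the wedge equals the tax, 70.
Deadweight loss = ½ × 744.6809 × 70 = $26063.83 thousand.

$26063.83 thousand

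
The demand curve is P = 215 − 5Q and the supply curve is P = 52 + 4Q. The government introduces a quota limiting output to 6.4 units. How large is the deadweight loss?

Competitive equilibrium: 215 − 5Q = 52 + 4Q → Q* = 18.11111, P* = 124.44444.
At Q = 6.4: demand price = 215 − 5·6.4 = 183; supply price = 52 + 4·6.4 = 77.6.
ΔQ = 18.11111 − 6.4 = 11.71111; wedge = 183 − 77.6 = 105.4.
DWL = ½ × 11.71111 × 105.4 = 617.18.

617.18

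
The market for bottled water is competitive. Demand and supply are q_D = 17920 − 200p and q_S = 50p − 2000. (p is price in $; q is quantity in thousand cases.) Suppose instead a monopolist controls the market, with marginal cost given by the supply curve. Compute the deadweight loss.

In inverse form: demand p = 89.6 − 0.005q, supply p = 40 + 0.02q.
Competitive equilibrium: 89.6 − 0.005q = 40 + 0.02q → q* = 1984, p* = 79.68.
Marginal revenue: MR = 89.6 − 0.01q. Set MR = MC: 89.6 − 0.01q = 40 + 0.02q → q_m = 1653.333333.
Price p_m = 89.6 − 0.005·1653.333333 = 81.333333; MC(q_m) = 40 + 0.02·1653.333333 = 73.066667.
Competitive q* = 1984, so Δq = 330.666667; wedge = 81.333333 − 73.066667 = 8.266666.
The triangle = ½ × 330.666667 × 8.266666 = $1366.76 thousand.

$1366.76 thousand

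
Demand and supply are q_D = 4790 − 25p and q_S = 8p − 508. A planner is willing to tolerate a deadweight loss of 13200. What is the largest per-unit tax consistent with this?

In inverse form: demand p = 191.6 − 0.04q, supply p = 63.5 + 0.125q.
Competitive equilibrium: 191.6 − 0.04q = 63.5 + 0.125q → q* = 776.3636, p* = 160.5455.
A tax t gives Δq = t/0.165 and wedge t, so DWL = t²/0.33.
t²/0.33 = 13200 → t² = 4356 → t = 66.

66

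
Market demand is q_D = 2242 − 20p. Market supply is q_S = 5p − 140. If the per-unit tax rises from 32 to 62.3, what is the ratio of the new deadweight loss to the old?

3.790

In inverse form: demand p = 112.1 − 0.05q, supply p = 28 + 0.2q.
Competitive equilibrium: 112.1 − 0.05q = 28 + 0.2q → q* = 336.4, p* = 95.28.
For a per-unit tax t: Δq = t/0.25, so DWL = ½·t·(t/0.25) = t²/0.5.
At t = 32: DWL = 2048. At t = 62.3: DWL = 7762.58.
Ratio = (62.3/32)² = 3.790.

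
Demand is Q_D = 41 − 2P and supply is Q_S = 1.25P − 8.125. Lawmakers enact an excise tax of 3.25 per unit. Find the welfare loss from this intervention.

In inverse form: demand P = 20.5 − 0.5Q, supply P = 6.5 + 0.8Q.
Competitive equilibrium: 20.5 − 0.5Q = 6.5 + 0.8Q → Q* = 10.7692, P* = 15.1154.
With the tax, the buyer price exceeds the seller price by 3.25: (20.5 − 0.5Q) − (6.5 + 0.8Q) = 3.25 → Q' = 8.2692.
ΔQ = 10.7692 − 8.2692 = 2.5; the wedge equals the tax, 3.25.
DWL = ½ × 2.5 × 3.25 = 4.06.

4.06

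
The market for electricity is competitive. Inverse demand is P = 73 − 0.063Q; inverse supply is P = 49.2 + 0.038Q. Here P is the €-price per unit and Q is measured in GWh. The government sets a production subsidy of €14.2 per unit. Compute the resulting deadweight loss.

€998.22

Competitive equilibrium: 73 − 0.063Q = 49.2 + 0.038Q → Q* = 235.6436, P* = 58.1545.
The subsidy lowers effective supply by 14.2: P = 35 + 0.038Q.
New quantity: 73 − 0.063Q = 35 + 0.038Q → Q' = 376.2376.
Overproduction ΔQ = 376.2376 − 235.6436 = 140.594; wedge = subsidy = 14.2.
The triangle = ½ × 140.594 × 14.2 = €998.22.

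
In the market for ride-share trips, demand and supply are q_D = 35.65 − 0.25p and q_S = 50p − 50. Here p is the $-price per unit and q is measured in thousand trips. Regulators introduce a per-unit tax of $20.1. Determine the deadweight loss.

In inverse form: demand p = 142.6 − 4q, supply p = 1 + 0.02q.
Competitive equilibrium: 142.6 − 4q = 1 + 0.02q → q* = 35.2239, p* = 1.7045.
With the tax, the buyer price exceeds the seller price by 20.1: (142.6 − 4q) − (1 + 0.02q) = 20.1 → q' = 30.2239.
Δq = 35.2239 − 30.2239 = 5; the wedge equals the tax, 20.1.
Welfare loss = ½ × 5 × 20.1 = $50.25 thousand.

$50.25 thousand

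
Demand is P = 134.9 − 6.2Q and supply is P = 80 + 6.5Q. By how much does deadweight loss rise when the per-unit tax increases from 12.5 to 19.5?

8.82

Competitive equilibrium: 134.9 − 6.2Q = 80 + 6.5Q → Q* = 4.3228, P* = 108.0984.
For a per-unit tax t: ΔQ = t/12.7, so DWL = ½·t·(t/12.7) = t²/25.4.
At t = 12.5: DWL = 6.152. At t = 19.5: DWL = 14.97.
Increase = 14.97 − 6.152 = 8.82.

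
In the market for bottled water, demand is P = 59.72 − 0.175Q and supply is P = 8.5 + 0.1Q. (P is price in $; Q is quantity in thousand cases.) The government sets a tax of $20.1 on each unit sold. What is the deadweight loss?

Competitive equilibrium: 59.72 − 0.175Q = 8.5 + 0.1Q → Q* = 186.2545, P* = 27.1255.
With the tax, the buyer price exceeds the seller price by 20.1: (59.72 − 0.175Q) − (8.5 + 0.1Q) = 20.1 → Q' = 113.1636.
ΔQ = 186.2545 − 113.1636 = 73.0909; the wedge equals the tax, 20.1.
Welfare loss = ½ × 73.0909 × 20.1 = $734.56 thousand.

$734.56 thousand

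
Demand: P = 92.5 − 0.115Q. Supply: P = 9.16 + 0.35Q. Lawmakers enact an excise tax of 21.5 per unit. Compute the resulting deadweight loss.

Competitive equilibrium: 92.5 − 0.115Q = 9.16 + 0.35Q → Q* = 179.2258, P* = 71.889.
With the tax, the buyer price exceeds the seller price by 21.5: (92.5 − 0.115Q) − (9.16 + 0.35Q) = 21.5 → Q' = 132.9892.
ΔQ = 179.2258 − 132.9892 = 46.2366; the wedge equals the tax, 21.5.
Welfare loss = ½ × 46.2366 × 21.5 = 497.04.

497.04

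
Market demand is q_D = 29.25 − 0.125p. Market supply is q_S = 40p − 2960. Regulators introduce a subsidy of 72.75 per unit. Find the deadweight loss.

329.75

In inverse form: demand p = 234 − 8q, supply p = 74 + 0.025q.
Competitive equilibrium: 234 − 8q = 74 + 0.025q → q* = 19.9377, p* = 74.4984.
The subsidy lowers effective supply by 72.75: p = 1.25 + 0.025q.
New quantity: 234 − 8q = 1.25 + 0.025q → q' = 29.0031.
Overproduction Δq = 29.0031 − 19.9377 = 9.0654; wedge = subsidy = 72.75.
The triangle = ½ × 9.0654 × 72.75 = 329.75.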